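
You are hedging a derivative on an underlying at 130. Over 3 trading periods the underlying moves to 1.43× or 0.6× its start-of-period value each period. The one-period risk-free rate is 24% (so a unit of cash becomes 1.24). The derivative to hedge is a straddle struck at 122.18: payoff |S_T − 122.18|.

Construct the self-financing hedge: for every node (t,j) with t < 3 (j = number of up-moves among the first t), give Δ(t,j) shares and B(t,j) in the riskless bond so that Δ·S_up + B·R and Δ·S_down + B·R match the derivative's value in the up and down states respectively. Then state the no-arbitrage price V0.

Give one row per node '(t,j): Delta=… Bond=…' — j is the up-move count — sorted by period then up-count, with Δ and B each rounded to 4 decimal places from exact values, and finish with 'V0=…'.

(0,0): Delta=0.7403 Bond=-22.1117
(1,0): Delta=-0.2830 Bond=52.4014
(1,1): Delta=0.8678 Bond=-51.1150
(2,0): Delta=-1.0000 Bond=98.5323
(2,1): Delta=-0.1937 Bond=55.0163
(2,2): Delta=1.0000 Bond=-98.5323
V0=74.1284

Since d<R<u, set p* = (R−d)/(u−d) = 0.7711; price each node as the discounted p*-expectation of its children.
At expiry t=3: V(3,0)=94.1000, V(3,1)=55.2560, V(3,2)=37.3222, V(3,3)=257.9669
  t=2,j=0: stock 46.8000 → up 66.9240 (V=55.2560), down 28.0800 (V=94.1000). Price 51.7323; hedge Δ=-1.0000, bond B=98.5323.
  t=2,j=1: stock 111.5400 → up 159.5022 (V=37.3222), down 66.9240 (V=55.2560). Price 33.4093; hedge Δ=-0.1937, bond B=55.0163.
  t=2,j=2: stock 265.8370 → up 380.1469 (V=257.9669), down 159.5022 (V=37.3222). Price 167.3047; hedge Δ=1.0000, bond B=-98.5323.
  t=1,j=0: stock 78.0000 → up 111.5400 (V=33.4093), down 46.8000 (V=51.7323). Price 30.3256; hedge Δ=-0.2830, bond B=52.4014.
  t=1,j=1: stock 185.9000 → up 265.8370 (V=167.3047), down 111.5400 (V=33.4093). Price 110.2048; hedge Δ=0.8678, bond B=-51.1150.
  t=0,j=0: stock 130.0000 → up 185.9000 (V=110.2048), down 78.0000 (V=30.3256). Price 74.1284; hedge Δ=0.7403, bond B=-22.1117.
Check: Δ(0,0)·S0 + B(0,0) = 74.1284 = V0.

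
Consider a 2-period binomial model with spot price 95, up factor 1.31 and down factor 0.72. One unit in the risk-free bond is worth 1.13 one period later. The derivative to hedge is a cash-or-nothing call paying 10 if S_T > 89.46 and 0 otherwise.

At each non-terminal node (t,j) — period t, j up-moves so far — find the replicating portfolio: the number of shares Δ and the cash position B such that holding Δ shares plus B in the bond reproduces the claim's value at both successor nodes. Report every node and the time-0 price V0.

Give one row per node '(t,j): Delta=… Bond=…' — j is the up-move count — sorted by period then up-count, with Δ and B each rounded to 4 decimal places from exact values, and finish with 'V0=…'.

Risk-neutral probability p* = (R−d)/(u−d) = (1.13−0.72)/(1.31−0.72) = 0.6949.
Terminal values V(2,·): V(2,0)=0.0000, V(2,1)=10.0000, V(2,2)=10.0000
  t=1,j=0: stock 68.4000 → up 89.6040 (V=10.0000), down 49.2480 (V=0.0000). Price 6.1497; hedge Δ=0.2478, bond B=-10.7995.
  t=1,j=1: stock 124.4500 → up 163.0295 (V=10.0000), down 89.6040 (V=10.0000). Price 8.8496; hedge Δ=0.0000, bond B=8.8496.
  t=0,j=0: stock 95.0000 → up 124.4500 (V=8.8496), down 68.4000 (V=6.1497). Price 7.1025; hedge Δ=0.0482, bond B=2.5265.
Self-financing check: at every node Δ·S+B equals the discounted successor values.

(0,0): Delta=0.0482 Bond=2.5265
(1,0): Delta=0.2478 Bond=-10.7995
(1,1): Delta=0.0000 Bond=8.8496
V0=7.1025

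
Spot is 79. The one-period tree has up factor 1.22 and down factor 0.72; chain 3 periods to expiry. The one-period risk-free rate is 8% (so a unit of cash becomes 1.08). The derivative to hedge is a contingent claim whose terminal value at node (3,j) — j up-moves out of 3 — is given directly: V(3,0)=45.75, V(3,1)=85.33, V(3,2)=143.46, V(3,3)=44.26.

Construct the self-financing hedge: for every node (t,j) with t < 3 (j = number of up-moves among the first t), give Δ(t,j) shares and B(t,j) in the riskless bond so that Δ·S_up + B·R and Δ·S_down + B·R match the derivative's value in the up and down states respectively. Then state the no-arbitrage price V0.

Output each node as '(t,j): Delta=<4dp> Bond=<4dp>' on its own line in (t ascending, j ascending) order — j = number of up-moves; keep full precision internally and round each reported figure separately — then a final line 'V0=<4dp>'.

(0,0): Delta=-0.5401 Bond=117.6418
(1,0): Delta=1.7234 Bond=-1.6977
(1,1): Delta=-1.0596 Bond=177.1229
(2,0): Delta=1.9329 Bond=-10.4122
(2,1): Delta=1.6754 Bond=1.5026
(2,2): Delta=-1.6873 Bond=265.1000
V0=74.9734

Under the risk-neutral measure, an up-move has probability p* = (R−d)/(u−d) = 0.7200 and values discount at R = 1.08.
Terminal payoffs: V(3,0)=45.7500, V(3,1)=85.3300, V(3,2)=143.4600, V(3,3)=44.2600
(2,0): S=40.9536. Δ = (V_up−V_dn)/(S_up−S_dn) = (85.3300−45.7500)/(49.9634−29.4866) = 1.9329. V = [p*·85.3300 + (1−p*)·45.7500]/1.08 = 68.7478. B = V − Δ·S = -10.4122.
(2,1): S=69.3936. Δ = (V_up−V_dn)/(S_up−S_dn) = (143.4600−85.3300)/(84.6602−49.9634) = 1.6754. V = [p*·143.4600 + (1−p*)·85.3300]/1.08 = 117.7626. B = V − Δ·S = 1.5026.
(2,2): S=117.5836. Δ = (V_up−V_dn)/(S_up−S_dn) = (44.2600−143.4600)/(143.4520−84.6602) = -1.6873. V = [p*·44.2600 + (1−p*)·143.4600]/1.08 = 66.7000. B = V − Δ·S = 265.1000.
(1,0): S=56.8800. Δ = (V_up−V_dn)/(S_up−S_dn) = (117.7626−68.7478)/(69.3936−40.9536) = 1.7234. V = [p*·117.7626 + (1−p*)·68.7478]/1.08 = 96.3319. B = V − Δ·S = -1.6977.
(1,1): S=96.3800. Δ = (V_up−V_dn)/(S_up−S_dn) = (66.7000−117.7626)/(117.5836−69.3936) = -1.0596. V = [p*·66.7000 + (1−p*)·117.7626]/1.08 = 74.9977. B = V − Δ·S = 177.1229.
(0,0): S=79.0000. Δ = (V_up−V_dn)/(S_up−S_dn) = (74.9977−96.3319)/(96.3800−56.8800) = -0.5401. V = [p*·74.9977 + (1−p*)·96.3319]/1.08 = 74.9734. B = V − Δ·S = 117.6418.
Self-financing check: at every node Δ·S+B equals the discounted successor values.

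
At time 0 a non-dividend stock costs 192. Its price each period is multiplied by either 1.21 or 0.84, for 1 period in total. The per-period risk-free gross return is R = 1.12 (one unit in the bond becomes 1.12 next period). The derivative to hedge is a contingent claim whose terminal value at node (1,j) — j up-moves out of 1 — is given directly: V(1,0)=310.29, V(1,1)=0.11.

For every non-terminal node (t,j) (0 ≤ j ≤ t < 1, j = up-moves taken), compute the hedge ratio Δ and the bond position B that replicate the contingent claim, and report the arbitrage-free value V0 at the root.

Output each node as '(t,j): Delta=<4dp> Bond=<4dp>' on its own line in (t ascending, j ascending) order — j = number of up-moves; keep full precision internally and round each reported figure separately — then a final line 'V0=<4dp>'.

The replicating-portfolio and risk-neutral prices coincide; use p* = (1.12−0.84)/(1.21−0.84) = 0.7568 for the latter.
Payoff layer (t=1): V(1,0)=310.2900, V(1,1)=0.1100
Node (0,0) S=192.0000: V=(p*·0.1100+(1−p*)·310.2900)/1.12=67.4636; Δ=(0.1100−310.2900)/(232.3200−161.2800)=-4.3663; B=V−Δ·S=905.7879
Root portfolio cost Δ·192+B reproduces V0=67.4636.

(0,0): Delta=-4.3663 Bond=905.7879
V0=67.4636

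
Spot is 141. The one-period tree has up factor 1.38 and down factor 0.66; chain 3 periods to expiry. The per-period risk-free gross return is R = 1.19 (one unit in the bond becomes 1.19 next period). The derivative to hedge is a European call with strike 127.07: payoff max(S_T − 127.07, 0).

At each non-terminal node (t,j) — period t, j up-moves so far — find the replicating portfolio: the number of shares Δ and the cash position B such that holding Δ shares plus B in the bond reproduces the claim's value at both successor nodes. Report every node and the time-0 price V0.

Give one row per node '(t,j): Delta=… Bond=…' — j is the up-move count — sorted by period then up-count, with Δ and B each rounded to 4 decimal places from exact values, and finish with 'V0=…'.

No-arbitrage ⇒ martingale measure with p* = (R−d)/(u−d) = 0.7361.
At expiry t=3: V(3,0)=0.0000, V(3,1)=0.0000, V(3,2)=50.1535, V(3,3)=243.4882
(2,0): S=61.4196. Δ = (V_up−V_dn)/(S_up−S_dn) = (0.0000−0.0000)/(84.7590−40.5369) = 0.0000. V = [p*·0.0000 + (1−p*)·0.0000]/1.19 = 0.0000. B = V − Δ·S = 0.0000.
(2,1): S=128.4228. Δ = (V_up−V_dn)/(S_up−S_dn) = (50.1535−0.0000)/(177.2235−84.7590) = 0.5424. V = [p*·50.1535 + (1−p*)·0.0000]/1.19 = 31.0240. B = V − Δ·S = -38.6336.
(2,2): S=268.5204. Δ = (V_up−V_dn)/(S_up−S_dn) = (243.4882−50.1535)/(370.5582−177.2235) = 1.0000. V = [p*·243.4882 + (1−p*)·50.1535]/1.19 = 161.7389. B = V − Δ·S = -106.7815.
(1,0): S=93.0600. Δ = (V_up−V_dn)/(S_up−S_dn) = (31.0240−0.0000)/(128.4228−61.4196) = 0.4630. V = [p*·31.0240 + (1−p*)·0.0000]/1.19 = 19.1908. B = V − Δ·S = -23.8980.
(1,1): S=194.5800. Δ = (V_up−V_dn)/(S_up−S_dn) = (161.7389−31.0240)/(268.5204−128.4228) = 0.9330. V = [p*·161.7389 + (1−p*)·31.0240]/1.19 = 106.9283. B = V − Δ·S = -74.6202.
(0,0): S=141.0000. Δ = (V_up−V_dn)/(S_up−S_dn) = (106.9283−19.1908)/(194.5800−93.0600) = 0.8642. V = [p*·106.9283 + (1−p*)·19.1908]/1.19 = 70.3995. B = V − Δ·S = -51.4581.
Each (Δ,B) replicates both successor values, so the strategy is self-financing and V0 is arbitrage-free.

(0,0): Delta=0.8642 Bond=-51.4581
(1,0): Delta=0.4630 Bond=-23.8980
(1,1): Delta=0.9330 Bond=-74.6202
(2,0): Delta=0.0000 Bond=0.0000
(2,1): Delta=0.5424 Bond=-38.6336
(2,2): Delta=1.0000 Bond=-106.7815
V0=70.3995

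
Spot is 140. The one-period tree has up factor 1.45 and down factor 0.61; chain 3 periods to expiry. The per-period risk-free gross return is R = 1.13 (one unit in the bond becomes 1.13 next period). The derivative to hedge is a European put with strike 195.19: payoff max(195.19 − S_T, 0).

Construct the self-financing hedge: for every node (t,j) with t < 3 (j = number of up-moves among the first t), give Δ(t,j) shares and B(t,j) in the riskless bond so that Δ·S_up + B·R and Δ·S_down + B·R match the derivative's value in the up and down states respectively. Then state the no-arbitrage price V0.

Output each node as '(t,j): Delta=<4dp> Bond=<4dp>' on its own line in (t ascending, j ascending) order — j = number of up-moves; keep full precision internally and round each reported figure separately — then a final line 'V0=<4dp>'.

(0,0): Delta=-0.4089 Bond=90.6045
(1,0): Delta=-1.0000 Bond=152.8624
(1,1): Delta=-0.2559 Bond=71.3189
(2,0): Delta=-1.0000 Bond=172.7345
(2,1): Delta=-1.0000 Bond=172.7345
(2,2): Delta=-0.0632 Bond=23.8864
V0=33.3574

The replicating-portfolio and risk-neutral prices coincide; use p* = (1.13−0.61)/(1.45−0.61) = 0.6190 for the latter.
Terminal values V(3,·): V(3,0)=163.4127, V(3,1)=119.6537, V(3,2)=15.6365, V(3,3)=0.0000
Node (2,0) S=52.0940: V=(p*·119.6537+(1−p*)·163.4127)/1.13=120.6405; Δ=(119.6537−163.4127)/(75.5363−31.7773)=-1.0000; B=V−Δ·S=172.7345
Node (2,1) S=123.8300: V=(p*·15.6365+(1−p*)·119.6537)/1.13=48.9045; Δ=(15.6365−119.6537)/(179.5535−75.5363)=-1.0000; B=V−Δ·S=172.7345
Node (2,2) S=294.3500: V=(p*·0.0000+(1−p*)·15.6365)/1.13=5.2715; Δ=(0.0000−15.6365)/(426.8075−179.5535)=-0.0632; B=V−Δ·S=23.8864
Node (1,0) S=85.4000: V=(p*·48.9045+(1−p*)·120.6405)/1.13=67.4624; Δ=(48.9045−120.6405)/(123.8300−52.0940)=-1.0000; B=V−Δ·S=152.8624
Node (1,1) S=203.0000: V=(p*·5.2715+(1−p*)·48.9045)/1.13=19.3749; Δ=(5.2715−48.9045)/(294.3500−123.8300)=-0.2559; B=V−Δ·S=71.3189
Node (0,0) S=140.0000: V=(p*·19.3749+(1−p*)·67.4624)/1.13=33.3574; Δ=(19.3749−67.4624)/(203.0000−85.4000)=-0.4089; B=V−Δ·S=90.6045
The time-0 hedge costs 33.3574, which is the no-arbitrage price.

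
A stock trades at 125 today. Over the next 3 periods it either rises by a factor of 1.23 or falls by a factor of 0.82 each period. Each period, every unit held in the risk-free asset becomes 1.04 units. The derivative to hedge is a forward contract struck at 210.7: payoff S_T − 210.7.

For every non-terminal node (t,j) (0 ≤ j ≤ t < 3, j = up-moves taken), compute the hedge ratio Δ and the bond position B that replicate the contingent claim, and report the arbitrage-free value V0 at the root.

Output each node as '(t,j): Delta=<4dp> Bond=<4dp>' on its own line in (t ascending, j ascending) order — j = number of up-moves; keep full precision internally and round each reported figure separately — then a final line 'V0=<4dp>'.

Risk-neutral probability p* = (R−d)/(u−d) = (1.04−0.82)/(1.23−0.82) = 0.5366.
Terminal payoffs: V(3,0)=-141.7790, V(3,1)=-107.3185, V(3,2)=-55.6278, V(3,3)=21.9084
Node (2,0) S=84.0500: V=(p*·-107.3185+(1−p*)·-141.7790)/1.04=-118.5462; Δ=(-107.3185−-141.7790)/(103.3815−68.9210)=1.0000; B=V−Δ·S=-202.5962
Node (2,1) S=126.0750: V=(p*·-55.6278+(1−p*)·-107.3185)/1.04=-76.5212; Δ=(-55.6278−-107.3185)/(155.0722−103.3815)=1.0000; B=V−Δ·S=-202.5962
Node (2,2) S=189.1125: V=(p*·21.9084+(1−p*)·-55.6278)/1.04=-13.4837; Δ=(21.9084−-55.6278)/(232.6084−155.0722)=1.0000; B=V−Δ·S=-202.5962
Node (1,0) S=102.5000: V=(p*·-76.5212+(1−p*)·-118.5462)/1.04=-92.3040; Δ=(-76.5212−-118.5462)/(126.0750−84.0500)=1.0000; B=V−Δ·S=-194.8040
Node (1,1) S=153.7500: V=(p*·-13.4837+(1−p*)·-76.5212)/1.04=-41.0540; Δ=(-13.4837−-76.5212)/(189.1125−126.0750)=1.0000; B=V−Δ·S=-194.8040
Node (0,0) S=125.0000: V=(p*·-41.0540+(1−p*)·-92.3040)/1.04=-62.3115; Δ=(-41.0540−-92.3040)/(153.7500−102.5000)=1.0000; B=V−Δ·S=-187.3115
Self-financing check: at every node Δ·S+B equals the discounted successor values.

(0,0): Delta=1.0000 Bond=-187.3115
(1,0): Delta=1.0000 Bond=-194.8040
(1,1): Delta=1.0000 Bond=-194.8040
(2,0): Delta=1.0000 Bond=-202.5962
(2,1): Delta=1.0000 Bond=-202.5962
(2,2): Delta=1.0000 Bond=-202.5962
V0=-62.3115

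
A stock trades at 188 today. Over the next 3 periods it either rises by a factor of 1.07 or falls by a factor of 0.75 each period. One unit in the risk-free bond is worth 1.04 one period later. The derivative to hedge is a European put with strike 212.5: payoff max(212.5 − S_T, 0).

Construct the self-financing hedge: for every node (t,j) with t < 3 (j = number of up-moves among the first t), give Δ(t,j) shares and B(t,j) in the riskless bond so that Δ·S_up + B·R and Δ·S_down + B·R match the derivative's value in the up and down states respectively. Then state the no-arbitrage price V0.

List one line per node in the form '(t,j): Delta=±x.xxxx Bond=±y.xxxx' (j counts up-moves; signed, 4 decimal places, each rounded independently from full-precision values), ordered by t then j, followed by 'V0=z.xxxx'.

(0,0): Delta=-0.7752 Bond=158.4381
(1,0): Delta=-1.0000 Bond=196.4682
(1,1): Delta=-0.7589 Bond=161.4971
(2,0): Delta=-1.0000 Bond=204.3269
(2,1): Delta=-1.0000 Bond=204.3269
(2,2): Delta=-0.7415 Bond=164.1945
V0=12.6949

Risk-neutral probability p* = (R−d)/(u−d) = (1.04−0.75)/(1.07−0.75) = 0.9062.
At expiry t=3: V(3,0)=133.1875, V(3,1)=99.3475, V(3,2)=51.0691, V(3,3)=0.0000
  t=2,j=0: stock 105.7500 → up 113.1525 (V=99.3475), down 79.3125 (V=133.1875). Price 98.5769; hedge Δ=-1.0000, bond B=204.3269.
  t=2,j=1: stock 150.8700 → up 161.4309 (V=51.0691), down 113.1525 (V=99.3475). Price 53.4569; hedge Δ=-1.0000, bond B=204.3269.
  t=2,j=2: stock 215.2412 → up 230.3081 (V=0.0000), down 161.4309 (V=51.0691). Price 4.6036; hedge Δ=-0.7415, bond B=164.1945.
  t=1,j=0: stock 141.0000 → up 150.8700 (V=53.4569), down 105.7500 (V=98.5769). Price 55.4682; hedge Δ=-1.0000, bond B=196.4682.
  t=1,j=1: stock 201.1600 → up 215.2412 (V=4.6036), down 150.8700 (V=53.4569). Price 8.8304; hedge Δ=-0.7589, bond B=161.4971.
  t=0,j=0: stock 188.0000 → up 201.1600 (V=8.8304), down 141.0000 (V=55.4682). Price 12.6949; hedge Δ=-0.7752, bond B=158.4381.
Each (Δ,B) replicates both successor values, so the strategy is self-financing and V0 is arbitrage-free.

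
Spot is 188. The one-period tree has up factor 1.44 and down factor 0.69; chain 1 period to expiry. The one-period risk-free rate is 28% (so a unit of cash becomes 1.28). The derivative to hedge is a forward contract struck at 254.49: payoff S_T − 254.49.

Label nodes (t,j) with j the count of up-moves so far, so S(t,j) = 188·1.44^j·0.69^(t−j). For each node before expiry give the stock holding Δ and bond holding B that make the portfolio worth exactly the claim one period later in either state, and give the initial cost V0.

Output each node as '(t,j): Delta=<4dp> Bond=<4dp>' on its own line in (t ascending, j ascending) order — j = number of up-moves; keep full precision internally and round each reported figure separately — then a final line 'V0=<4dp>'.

(0,0): Delta=1.0000 Bond=-198.8203
V0=-10.8203

Under the risk-neutral measure, an up-move has probability p* = (R−d)/(u−d) = 0.7867 and values discount at R = 1.28.
Payoff layer (t=1): V(1,0)=-124.7700, V(1,1)=16.2300
  t=0,j=0: stock 188.0000 → up 270.7200 (V=16.2300), down 129.7200 (V=-124.7700). Price -10.8203; hedge Δ=1.0000, bond B=-198.8203.
Self-financing check: at every node Δ·S+B equals the discounted successor values.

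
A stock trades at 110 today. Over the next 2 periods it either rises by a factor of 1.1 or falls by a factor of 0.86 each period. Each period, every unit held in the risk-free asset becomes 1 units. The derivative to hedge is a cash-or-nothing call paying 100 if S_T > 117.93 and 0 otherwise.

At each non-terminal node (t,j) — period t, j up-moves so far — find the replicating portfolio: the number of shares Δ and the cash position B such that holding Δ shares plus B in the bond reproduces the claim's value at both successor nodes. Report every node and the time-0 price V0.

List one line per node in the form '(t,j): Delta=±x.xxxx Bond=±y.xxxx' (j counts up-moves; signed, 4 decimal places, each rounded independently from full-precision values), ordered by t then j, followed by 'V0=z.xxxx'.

Since d<R<u, set p* = (R−d)/(u−d) = 0.5833; price each node as the discounted p*-expectation of its children.
Terminal payoffs: V(2,0)=0.0000, V(2,1)=0.0000, V(2,2)=100.0000
(1,0): S=94.6000. Δ = (V_up−V_dn)/(S_up−S_dn) = (0.0000−0.0000)/(104.0600−81.3560) = 0.0000. V = [p*·0.0000 + (1−p*)·0.0000]/1 = 0.0000. B = V − Δ·S = 0.0000.
(1,1): S=121.0000. Δ = (V_up−V_dn)/(S_up−S_dn) = (100.0000−0.0000)/(133.1000−104.0600) = 3.4435. V = [p*·100.0000 + (1−p*)·0.0000]/1 = 58.3333. B = V − Δ·S = -358.3333.
(0,0): S=110.0000. Δ = (V_up−V_dn)/(S_up−S_dn) = (58.3333−0.0000)/(121.0000−94.6000) = 2.2096. V = [p*·58.3333 + (1−p*)·0.0000]/1 = 34.0278. B = V − Δ·S = -209.0278.
Each (Δ,B) replicates both successor values, so the strategy is self-financing and V0 is arbitrage-free.

(0,0): Delta=2.2096 Bond=-209.0278
(1,0): Delta=0.0000 Bond=0.0000
(1,1): Delta=3.4435 Bond=-358.3333
V0=34.0278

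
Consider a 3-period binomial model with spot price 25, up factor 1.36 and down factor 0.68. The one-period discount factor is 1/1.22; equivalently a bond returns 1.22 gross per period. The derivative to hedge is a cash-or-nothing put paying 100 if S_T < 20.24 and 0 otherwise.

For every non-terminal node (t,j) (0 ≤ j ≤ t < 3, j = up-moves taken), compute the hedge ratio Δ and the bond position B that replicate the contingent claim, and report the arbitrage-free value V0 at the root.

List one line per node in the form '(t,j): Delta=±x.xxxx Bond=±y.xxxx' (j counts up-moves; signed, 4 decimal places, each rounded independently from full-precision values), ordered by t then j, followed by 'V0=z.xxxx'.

Risk-neutral probability p* = (R−d)/(u−d) = (1.22−0.68)/(1.36−0.68) = 0.7941.
Terminal payoffs: V(3,0)=100.0000, V(3,1)=100.0000, V(3,2)=0.0000, V(3,3)=0.0000
Node (2,0) S=11.5600: V=(p*·100.0000+(1−p*)·100.0000)/1.22=81.9672; Δ=(100.0000−100.0000)/(15.7216−7.8608)=0.0000; B=V−Δ·S=81.9672
Node (2,1) S=23.1200: V=(p*·0.0000+(1−p*)·100.0000)/1.22=16.8756; Δ=(0.0000−100.0000)/(31.4432−15.7216)=-6.3607; B=V−Δ·S=163.9344
Node (2,2) S=46.2400: V=(p*·0.0000+(1−p*)·0.0000)/1.22=0.0000; Δ=(0.0000−0.0000)/(62.8864−31.4432)=0.0000; B=V−Δ·S=0.0000
Node (1,0) S=17.0000: V=(p*·16.8756+(1−p*)·81.9672)/1.22=24.8171; Δ=(16.8756−81.9672)/(23.1200−11.5600)=-5.6308; B=V−Δ·S=120.5400
Node (1,1) S=34.0000: V=(p*·0.0000+(1−p*)·16.8756)/1.22=2.8479; Δ=(0.0000−16.8756)/(46.2400−23.1200)=-0.7299; B=V−Δ·S=27.6649
Node (0,0) S=25.0000: V=(p*·2.8479+(1−p*)·24.8171)/1.22=6.0417; Δ=(2.8479−24.8171)/(34.0000−17.0000)=-1.2923; B=V−Δ·S=38.3494
Each (Δ,B) replicates both successor values, so the strategy is self-financing and V0 is arbitrage-free.

(0,0): Delta=-1.2923 Bond=38.3494
(1,0): Delta=-5.6308 Bond=120.5400
(1,1): Delta=-0.7299 Bond=27.6649
(2,0): Delta=0.0000 Bond=81.9672
(2,1): Delta=-6.3607 Bond=163.9344
(2,2): Delta=0.0000 Bond=0.0000
V0=6.0417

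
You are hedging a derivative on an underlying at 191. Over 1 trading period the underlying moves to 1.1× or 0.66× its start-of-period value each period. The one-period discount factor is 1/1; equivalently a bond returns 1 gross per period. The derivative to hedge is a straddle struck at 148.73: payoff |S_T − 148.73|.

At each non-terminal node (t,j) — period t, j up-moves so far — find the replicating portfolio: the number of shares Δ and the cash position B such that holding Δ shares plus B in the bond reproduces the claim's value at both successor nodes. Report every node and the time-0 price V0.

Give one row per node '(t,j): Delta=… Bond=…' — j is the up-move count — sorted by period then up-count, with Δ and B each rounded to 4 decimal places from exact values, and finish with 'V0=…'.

Under the risk-neutral measure, an up-move has probability p* = (R−d)/(u−d) = 0.7727 and values discount at R = 1.
Terminal payoffs: V(1,0)=22.6700, V(1,1)=61.3700
  t=0,j=0: stock 191.0000 → up 210.1000 (V=61.3700), down 126.0600 (V=22.6700). Price 52.5745; hedge Δ=0.4605, bond B=-35.3800.
Each (Δ,B) replicates both successor values, so the strategy is self-financing and V0 is arbitrage-free.

(0,0): Delta=0.4605 Bond=-35.3800
V0=52.5745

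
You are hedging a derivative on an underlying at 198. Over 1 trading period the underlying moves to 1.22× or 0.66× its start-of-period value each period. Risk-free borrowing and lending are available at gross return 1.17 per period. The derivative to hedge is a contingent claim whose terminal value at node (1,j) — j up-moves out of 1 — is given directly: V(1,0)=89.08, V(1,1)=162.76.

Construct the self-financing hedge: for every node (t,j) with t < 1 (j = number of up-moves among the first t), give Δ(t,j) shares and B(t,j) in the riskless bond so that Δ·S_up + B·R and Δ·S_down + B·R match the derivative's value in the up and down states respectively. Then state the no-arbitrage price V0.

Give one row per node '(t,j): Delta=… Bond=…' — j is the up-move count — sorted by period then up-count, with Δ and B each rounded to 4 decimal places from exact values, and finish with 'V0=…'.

Since d<R<u, set p* = (R−d)/(u−d) = 0.9107; price each node as the discounted p*-expectation of its children.
At expiry t=1: V(1,0)=89.0800, V(1,1)=162.7600
(0,0): S=198.0000. Δ = (V_up−V_dn)/(S_up−S_dn) = (162.7600−89.0800)/(241.5600−130.6800) = 0.6645. V = [p*·162.7600 + (1−p*)·89.0800]/1.17 = 133.4884. B = V − Δ·S = 1.9170.
Root portfolio cost Δ·198+B reproduces V0=133.4884.

(0,0): Delta=0.6645 Bond=1.9170
V0=133.4884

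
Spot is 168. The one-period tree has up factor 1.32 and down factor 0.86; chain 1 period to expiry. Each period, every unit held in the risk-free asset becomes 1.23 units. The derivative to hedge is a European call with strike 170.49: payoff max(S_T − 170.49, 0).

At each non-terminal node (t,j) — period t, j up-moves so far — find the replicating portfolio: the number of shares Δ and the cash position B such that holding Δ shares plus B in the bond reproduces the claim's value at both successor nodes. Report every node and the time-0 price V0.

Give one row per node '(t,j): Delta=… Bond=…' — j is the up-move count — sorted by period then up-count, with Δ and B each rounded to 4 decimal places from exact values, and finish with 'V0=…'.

(0,0): Delta=0.6634 Bond=-77.9290
V0=33.5276

Under the risk-neutral measure, an up-move has probability p* = (R−d)/(u−d) = 0.8043 and values discount at R = 1.23.
Terminal values V(1,·): V(1,0)=0.0000, V(1,1)=51.2700
  t=0,j=0: stock 168.0000 → up 221.7600 (V=51.2700), down 144.4800 (V=0.0000). Price 33.5276; hedge Δ=0.6634, bond B=-77.9290.
Check: Δ(0,0)·S0 + B(0,0) = 33.5276 = V0.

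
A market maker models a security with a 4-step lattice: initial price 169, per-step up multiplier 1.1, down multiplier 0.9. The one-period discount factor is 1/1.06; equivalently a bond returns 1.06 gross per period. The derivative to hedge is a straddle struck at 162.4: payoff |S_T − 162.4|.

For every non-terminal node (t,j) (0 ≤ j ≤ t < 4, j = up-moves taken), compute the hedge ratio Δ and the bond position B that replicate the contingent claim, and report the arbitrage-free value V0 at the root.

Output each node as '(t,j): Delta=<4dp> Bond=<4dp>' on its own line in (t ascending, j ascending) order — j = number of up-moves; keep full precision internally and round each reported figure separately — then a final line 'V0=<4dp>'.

Risk-neutral probability p* = (R−d)/(u−d) = (1.06−0.9)/(1.1−0.9) = 0.8000.
Terminal values V(4,·): V(4,0)=51.5191, V(4,1)=26.8789, V(4,2)=3.2369, V(4,3)=40.0451, V(4,4)=85.0329
  t=3,j=0: stock 123.2010 → up 135.5211 (V=26.8789), down 110.8809 (V=51.5191). Price 30.0065; hedge Δ=-1.0000, bond B=153.2075.
  t=3,j=1: stock 150.5790 → up 165.6369 (V=3.2369), down 135.5211 (V=26.8789). Price 7.5144; hedge Δ=-0.7850, bond B=125.7244.
  t=3,j=2: stock 184.0410 → up 202.4451 (V=40.0451), down 165.6369 (V=3.2369). Price 30.8335; hedge Δ=1.0000, bond B=-153.2075.
  t=3,j=3: stock 224.9390 → up 247.4329 (V=85.0329), down 202.4451 (V=40.0451). Price 71.7315; hedge Δ=1.0000, bond B=-153.2075.
  t=2,j=0: stock 136.8900 → up 150.5790 (V=7.5144), down 123.2010 (V=30.0065). Price 11.3329; hedge Δ=-0.8215, bond B=123.7934.
  t=2,j=1: stock 167.3100 → up 184.0410 (V=30.8335), down 150.5790 (V=7.5144). Price 24.6883; hedge Δ=0.6969, bond B=-91.9067.
  t=2,j=2: stock 204.4900 → up 224.9390 (V=71.7315), down 184.0410 (V=30.8335). Price 59.9546; hedge Δ=1.0000, bond B=-144.5354.
  t=1,j=0: stock 152.1000 → up 167.3100 (V=24.6883), down 136.8900 (V=11.3329). Price 20.7710; hedge Δ=0.4390, bond B=-46.0063.
  t=1,j=1: stock 185.9000 → up 204.4900 (V=59.9546), down 167.3100 (V=24.6883). Price 49.9069; hedge Δ=0.9485, bond B=-126.4242.
  t=0,j=0: stock 169.0000 → up 185.9000 (V=49.9069), down 152.1000 (V=20.7710). Price 41.5847; hedge Δ=0.8620, bond B=-104.0950.
Self-financing check: at every node Δ·S+B equals the discounted successor values.

(0,0): Delta=0.8620 Bond=-104.0950
(1,0): Delta=0.4390 Bond=-46.0063
(1,1): Delta=0.9485 Bond=-126.4242
(2,0): Delta=-0.8215 Bond=123.7934
(2,1): Delta=0.6969 Bond=-91.9067
(2,2): Delta=1.0000 Bond=-144.5354
(3,0): Delta=-1.0000 Bond=153.2075
(3,1): Delta=-0.7850 Bond=125.7244
(3,2): Delta=1.0000 Bond=-153.2075
(3,3): Delta=1.0000 Bond=-153.2075
V0=41.5847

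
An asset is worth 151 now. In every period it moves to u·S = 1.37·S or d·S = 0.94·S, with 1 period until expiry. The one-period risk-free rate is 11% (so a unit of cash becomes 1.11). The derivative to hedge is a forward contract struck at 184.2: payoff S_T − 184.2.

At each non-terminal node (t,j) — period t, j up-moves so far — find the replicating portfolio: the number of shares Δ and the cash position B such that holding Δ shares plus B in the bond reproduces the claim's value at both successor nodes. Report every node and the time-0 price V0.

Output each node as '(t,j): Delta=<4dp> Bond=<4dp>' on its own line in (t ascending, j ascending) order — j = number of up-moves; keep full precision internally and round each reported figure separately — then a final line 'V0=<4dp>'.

No-arbitrage ⇒ martingale measure with p* = (R−d)/(u−d) = 0.3953.
Payoff layer (t=1): V(1,0)=-42.2600, V(1,1)=22.6700
  t=0,j=0: stock 151.0000 → up 206.8700 (V=22.6700), down 141.9400 (V=-42.2600). Price -14.9459; hedge Δ=1.0000, bond B=-165.9459.
The time-0 hedge costs -14.9459, which is the no-arbitrage price.

(0,0): Delta=1.0000 Bond=-165.9459
V0=-14.9459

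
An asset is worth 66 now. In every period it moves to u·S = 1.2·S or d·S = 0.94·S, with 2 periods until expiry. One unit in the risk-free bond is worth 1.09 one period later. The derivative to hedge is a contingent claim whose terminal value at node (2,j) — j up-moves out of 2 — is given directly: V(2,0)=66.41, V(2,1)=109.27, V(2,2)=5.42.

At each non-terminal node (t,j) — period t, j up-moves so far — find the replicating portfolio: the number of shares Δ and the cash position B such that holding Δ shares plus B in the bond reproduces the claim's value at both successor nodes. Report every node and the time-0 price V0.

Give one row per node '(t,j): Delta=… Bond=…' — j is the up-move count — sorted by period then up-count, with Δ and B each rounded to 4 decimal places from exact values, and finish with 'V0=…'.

(0,0): Delta=-2.2337 Bond=203.8457
(1,0): Delta=2.6571 Bond=-81.2343
(1,1): Delta=-5.0432 Bond=444.7043
V0=56.4202

Since d<R<u, set p* = (R−d)/(u−d) = 0.5769; price each node as the discounted p*-expectation of its children.
Terminal values V(2,·): V(2,0)=66.4100, V(2,1)=109.2700, V(2,2)=5.4200
(1,0): S=62.0400. Δ = (V_up−V_dn)/(S_up−S_dn) = (109.2700−66.4100)/(74.4480−58.3176) = 2.6571. V = [p*·109.2700 + (1−p*)·66.4100]/1.09 = 83.6119. B = V − Δ·S = -81.2343.
(1,1): S=79.2000. Δ = (V_up−V_dn)/(S_up−S_dn) = (5.4200−109.2700)/(95.0400−74.4480) = -5.0432. V = [p*·5.4200 + (1−p*)·109.2700]/1.09 = 45.2812. B = V − Δ·S = 444.7043.
(0,0): S=66.0000. Δ = (V_up−V_dn)/(S_up−S_dn) = (45.2812−83.6119)/(79.2000−62.0400) = -2.2337. V = [p*·45.2812 + (1−p*)·83.6119]/1.09 = 56.4202. B = V − Δ·S = 203.8457.
Each (Δ,B) replicates both successor values, so the strategy is self-financing and V0 is arbitrage-free.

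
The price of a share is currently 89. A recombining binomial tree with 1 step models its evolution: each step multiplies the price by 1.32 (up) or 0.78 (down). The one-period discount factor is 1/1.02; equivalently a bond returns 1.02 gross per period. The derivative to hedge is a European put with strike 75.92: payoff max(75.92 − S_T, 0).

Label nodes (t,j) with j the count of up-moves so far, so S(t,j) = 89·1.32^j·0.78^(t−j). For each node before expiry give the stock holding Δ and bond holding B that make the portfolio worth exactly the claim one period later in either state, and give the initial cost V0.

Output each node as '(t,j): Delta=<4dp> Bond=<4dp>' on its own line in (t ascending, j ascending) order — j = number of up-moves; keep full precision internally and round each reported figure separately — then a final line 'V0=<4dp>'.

Risk-neutral probability p* = (R−d)/(u−d) = (1.02−0.78)/(1.32−0.78) = 0.4444.
At expiry t=1: V(1,0)=6.5000, V(1,1)=0.0000
(0,0): S=89.0000. Δ = (V_up−V_dn)/(S_up−S_dn) = (0.0000−6.5000)/(117.4800−69.4200) = -0.1352. V = [p*·0.0000 + (1−p*)·6.5000]/1.02 = 3.5403. B = V − Δ·S = 15.5773.
Check: Δ(0,0)·S0 + B(0,0) = 3.5403 = V0.

(0,0): Delta=-0.1352 Bond=15.5773
V0=3.5403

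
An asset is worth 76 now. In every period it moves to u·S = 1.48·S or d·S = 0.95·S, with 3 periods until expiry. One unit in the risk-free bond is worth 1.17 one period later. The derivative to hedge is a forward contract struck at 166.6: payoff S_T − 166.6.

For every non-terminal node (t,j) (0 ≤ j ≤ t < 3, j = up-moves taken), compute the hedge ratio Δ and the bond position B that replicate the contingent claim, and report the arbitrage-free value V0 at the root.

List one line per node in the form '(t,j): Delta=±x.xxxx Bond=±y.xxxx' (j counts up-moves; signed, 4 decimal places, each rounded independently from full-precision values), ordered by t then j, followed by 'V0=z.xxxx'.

(0,0): Delta=1.0000 Bond=-104.0201
(1,0): Delta=1.0000 Bond=-121.7036
(1,1): Delta=1.0000 Bond=-121.7036
(2,0): Delta=1.0000 Bond=-142.3932
(2,1): Delta=1.0000 Bond=-142.3932
(2,2): Delta=1.0000 Bond=-142.3932
V0=-28.0201

Risk-neutral probability p* = (R−d)/(u−d) = (1.17−0.95)/(1.48−0.95) = 0.4151.
Terminal values V(3,·): V(3,0)=-101.4395, V(3,1)=-65.0868, V(3,2)=-8.4531, V(3,3)=79.7762
  t=2,j=0: stock 68.5900 → up 101.5132 (V=-65.0868), down 65.1605 (V=-101.4395). Price -73.8032; hedge Δ=1.0000, bond B=-142.3932.
  t=2,j=1: stock 106.8560 → up 158.1469 (V=-8.4531), down 101.5132 (V=-65.0868). Price -35.5372; hedge Δ=1.0000, bond B=-142.3932.
  t=2,j=2: stock 166.4704 → up 246.3762 (V=79.7762), down 158.1469 (V=-8.4531). Price 24.0772; hedge Δ=1.0000, bond B=-142.3932.
  t=1,j=0: stock 72.2000 → up 106.8560 (V=-35.5372), down 68.5900 (V=-73.8032). Price -49.5036; hedge Δ=1.0000, bond B=-121.7036.
  t=1,j=1: stock 112.4800 → up 166.4704 (V=24.0772), down 106.8560 (V=-35.5372). Price -9.2236; hedge Δ=1.0000, bond B=-121.7036.
  t=0,j=0: stock 76.0000 → up 112.4800 (V=-9.2236), down 72.2000 (V=-49.5036). Price -28.0201; hedge Δ=1.0000, bond B=-104.0201.
Check: Δ(0,0)·S0 + B(0,0) = -28.0201 = V0.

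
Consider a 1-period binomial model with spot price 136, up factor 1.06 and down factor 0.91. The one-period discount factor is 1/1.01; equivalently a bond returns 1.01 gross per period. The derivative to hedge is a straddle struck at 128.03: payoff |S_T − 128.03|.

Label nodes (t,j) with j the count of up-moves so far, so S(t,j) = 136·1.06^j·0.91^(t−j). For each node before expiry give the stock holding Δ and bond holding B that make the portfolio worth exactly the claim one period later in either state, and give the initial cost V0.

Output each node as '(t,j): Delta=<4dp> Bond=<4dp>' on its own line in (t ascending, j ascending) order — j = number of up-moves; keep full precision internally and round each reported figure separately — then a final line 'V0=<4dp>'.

(0,0): Delta=0.5814 Bond=-67.0106
V0=12.0561

The replicating-portfolio and risk-neutral prices coincide; use p* = (1.01−0.91)/(1.06−0.91) = 0.6667 for the latter.
Terminal values V(1,·): V(1,0)=4.2700, V(1,1)=16.1300
Node (0,0) S=136.0000: V=(p*·16.1300+(1−p*)·4.2700)/1.01=12.0561; Δ=(16.1300−4.2700)/(144.1600−123.7600)=0.5814; B=V−Δ·S=-67.0106
Check: Δ(0,0)·S0 + B(0,0) = 12.0561 = V0.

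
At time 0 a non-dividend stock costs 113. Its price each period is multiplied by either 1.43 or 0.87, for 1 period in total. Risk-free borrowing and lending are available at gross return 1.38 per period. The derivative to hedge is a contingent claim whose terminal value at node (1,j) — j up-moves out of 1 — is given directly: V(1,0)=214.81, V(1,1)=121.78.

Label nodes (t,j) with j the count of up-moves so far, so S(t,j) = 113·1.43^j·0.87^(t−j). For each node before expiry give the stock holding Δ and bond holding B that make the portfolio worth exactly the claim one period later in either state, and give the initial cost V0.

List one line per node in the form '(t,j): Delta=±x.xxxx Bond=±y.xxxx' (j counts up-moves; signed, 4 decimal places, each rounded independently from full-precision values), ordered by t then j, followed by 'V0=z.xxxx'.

Risk-neutral probability p* = (R−d)/(u−d) = (1.38−0.87)/(1.43−0.87) = 0.9107.
At expiry t=1: V(1,0)=214.8100, V(1,1)=121.7800
(0,0): S=113.0000. Δ = (V_up−V_dn)/(S_up−S_dn) = (121.7800−214.8100)/(161.5900−98.3100) = -1.4701. V = [p*·121.7800 + (1−p*)·214.8100]/1.38 = 94.2654. B = V − Δ·S = 260.3904.
Root portfolio cost Δ·113+B reproduces V0=94.2654.

(0,0): Delta=-1.4701 Bond=260.3904
V0=94.2654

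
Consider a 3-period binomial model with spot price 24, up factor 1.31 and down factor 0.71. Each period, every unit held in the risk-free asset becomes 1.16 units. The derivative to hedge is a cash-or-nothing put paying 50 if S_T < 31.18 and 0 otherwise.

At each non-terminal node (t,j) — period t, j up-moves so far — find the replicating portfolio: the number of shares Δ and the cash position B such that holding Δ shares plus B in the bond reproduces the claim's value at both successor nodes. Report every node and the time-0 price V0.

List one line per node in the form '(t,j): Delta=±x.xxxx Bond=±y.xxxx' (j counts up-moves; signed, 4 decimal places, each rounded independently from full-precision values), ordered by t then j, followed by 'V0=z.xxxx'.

(0,0): Delta=-1.4515 Bond=53.3548
(1,0): Delta=0.0000 Bond=37.1581
(1,1): Delta=-1.7137 Bond=70.1360
(2,0): Delta=0.0000 Bond=43.1034
(2,1): Delta=0.0000 Bond=43.1034
(2,2): Delta=-2.0233 Bond=94.1092
V0=18.5190

The replicating-portfolio and risk-neutral prices coincide; use p* = (1.16−0.71)/(1.31−0.71) = 0.7500 for the latter.
Terminal values V(3,·): V(3,0)=50.0000, V(3,1)=50.0000, V(3,2)=50.0000, V(3,3)=0.0000
Node (2,0) S=12.0984: V=(p*·50.0000+(1−p*)·50.0000)/1.16=43.1034; Δ=(50.0000−50.0000)/(15.8489−8.5899)=0.0000; B=V−Δ·S=43.1034
Node (2,1) S=22.3224: V=(p*·50.0000+(1−p*)·50.0000)/1.16=43.1034; Δ=(50.0000−50.0000)/(29.2423−15.8489)=0.0000; B=V−Δ·S=43.1034
Node (2,2) S=41.1864: V=(p*·0.0000+(1−p*)·50.0000)/1.16=10.7759; Δ=(0.0000−50.0000)/(53.9542−29.2423)=-2.0233; B=V−Δ·S=94.1092
Node (1,0) S=17.0400: V=(p*·43.1034+(1−p*)·43.1034)/1.16=37.1581; Δ=(43.1034−43.1034)/(22.3224−12.0984)=0.0000; B=V−Δ·S=37.1581
Node (1,1) S=31.4400: V=(p*·10.7759+(1−p*)·43.1034)/1.16=16.2567; Δ=(10.7759−43.1034)/(41.1864−22.3224)=-1.7137; B=V−Δ·S=70.1360
Node (0,0) S=24.0000: V=(p*·16.2567+(1−p*)·37.1581)/1.16=18.5190; Δ=(16.2567−37.1581)/(31.4400−17.0400)=-1.4515; B=V−Δ·S=53.3548
Root portfolio cost Δ·24+B reproduces V0=18.5190.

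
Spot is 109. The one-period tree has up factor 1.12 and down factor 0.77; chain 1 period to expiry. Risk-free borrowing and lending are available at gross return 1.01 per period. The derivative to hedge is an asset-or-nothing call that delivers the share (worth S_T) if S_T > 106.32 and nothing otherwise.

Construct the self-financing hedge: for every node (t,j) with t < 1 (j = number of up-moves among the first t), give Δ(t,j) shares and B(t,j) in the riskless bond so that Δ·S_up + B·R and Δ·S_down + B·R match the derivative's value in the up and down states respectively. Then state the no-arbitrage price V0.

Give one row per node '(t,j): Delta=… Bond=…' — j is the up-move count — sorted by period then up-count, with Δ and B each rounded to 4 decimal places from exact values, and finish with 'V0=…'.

(0,0): Delta=3.2000 Bond=-265.9168
V0=82.8832

Since d<R<u, set p* = (R−d)/(u−d) = 0.6857; price each node as the discounted p*-expectation of its children.
At expiry t=1: V(1,0)=0.0000, V(1,1)=122.0800
(0,0): S=109.0000. Δ = (V_up−V_dn)/(S_up−S_dn) = (122.0800−0.0000)/(122.0800−83.9300) = 3.2000. V = [p*·122.0800 + (1−p*)·0.0000]/1.01 = 82.8832. B = V − Δ·S = -265.9168.
Each (Δ,B) replicates both successor values, so the strategy is self-financing and V0 is arbitrage-free.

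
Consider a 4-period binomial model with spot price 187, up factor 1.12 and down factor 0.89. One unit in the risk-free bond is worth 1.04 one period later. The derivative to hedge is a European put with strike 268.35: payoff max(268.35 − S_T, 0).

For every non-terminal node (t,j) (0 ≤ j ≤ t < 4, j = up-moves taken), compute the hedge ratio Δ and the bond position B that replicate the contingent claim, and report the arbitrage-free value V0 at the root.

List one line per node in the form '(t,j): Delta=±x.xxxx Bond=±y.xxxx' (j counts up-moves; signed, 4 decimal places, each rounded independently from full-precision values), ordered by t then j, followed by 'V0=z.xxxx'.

(0,0): Delta=-0.8515 Bond=205.6245
(1,0): Delta=-1.0000 Bond=238.5622
(1,1): Delta=-0.7886 Bond=200.6693
(2,0): Delta=-1.0000 Bond=248.1047
(2,1): Delta=-1.0000 Bond=248.1047
(2,2): Delta=-0.6990 Bond=187.6782
(3,0): Delta=-1.0000 Bond=258.0288
(3,1): Delta=-1.0000 Bond=258.0288
(3,2): Delta=-1.0000 Bond=258.0288
(3,3): Delta=-0.5714 Bond=161.6688
V0=46.3916

Since d<R<u, set p* = (R−d)/(u−d) = 0.6522; price each node as the discounted p*-expectation of its children.
Terminal values V(4,·): V(4,0)=151.0220, V(4,1)=120.7013, V(4,2)=82.5449, V(4,3)=34.5278, V(4,4)=0.0000
  t=3,j=0: stock 131.8292 → up 147.6487 (V=120.7013), down 117.3280 (V=151.0220). Price 126.1996; hedge Δ=-1.0000, bond B=258.0288.
  t=3,j=1: stock 165.8974 → up 185.8051 (V=82.5449), down 147.6487 (V=120.7013). Price 92.1314; hedge Δ=-1.0000, bond B=258.0288.
  t=3,j=2: stock 208.7698 → up 233.8222 (V=34.5278), down 185.8051 (V=82.5449). Price 49.2591; hedge Δ=-1.0000, bond B=258.0288.
  t=3,j=3: stock 262.7215 → up 294.2481 (V=0.0000), down 233.8222 (V=34.5278). Price 11.5478; hedge Δ=-0.5714, bond B=161.6688.
  t=2,j=0: stock 148.1227 → up 165.8974 (V=92.1314), down 131.8292 (V=126.1996). Price 99.9820; hedge Δ=-1.0000, bond B=248.1047.
  t=2,j=1: stock 186.4016 → up 208.7698 (V=49.2591), down 165.8974 (V=92.1314). Price 61.7031; hedge Δ=-1.0000, bond B=248.1047.
  t=2,j=2: stock 234.5728 → up 262.7215 (V=11.5478), down 208.7698 (V=49.2591). Price 23.7161; hedge Δ=-0.6990, bond B=187.6782.
  t=1,j=0: stock 166.4300 → up 186.4016 (V=61.7031), down 148.1227 (V=99.9820). Price 72.1322; hedge Δ=-1.0000, bond B=238.5622.
  t=1,j=1: stock 209.4400 → up 234.5728 (V=23.7161), down 186.4016 (V=61.7031). Price 35.5086; hedge Δ=-0.7886, bond B=200.6693.
  t=0,j=0: stock 187.0000 → up 209.4400 (V=35.5086), down 166.4300 (V=72.1322). Price 46.3916; hedge Δ=-0.8515, bond B=205.6245.
Each (Δ,B) replicates both successor values, so the strategy is self-financing and V0 is arbitrage-free.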